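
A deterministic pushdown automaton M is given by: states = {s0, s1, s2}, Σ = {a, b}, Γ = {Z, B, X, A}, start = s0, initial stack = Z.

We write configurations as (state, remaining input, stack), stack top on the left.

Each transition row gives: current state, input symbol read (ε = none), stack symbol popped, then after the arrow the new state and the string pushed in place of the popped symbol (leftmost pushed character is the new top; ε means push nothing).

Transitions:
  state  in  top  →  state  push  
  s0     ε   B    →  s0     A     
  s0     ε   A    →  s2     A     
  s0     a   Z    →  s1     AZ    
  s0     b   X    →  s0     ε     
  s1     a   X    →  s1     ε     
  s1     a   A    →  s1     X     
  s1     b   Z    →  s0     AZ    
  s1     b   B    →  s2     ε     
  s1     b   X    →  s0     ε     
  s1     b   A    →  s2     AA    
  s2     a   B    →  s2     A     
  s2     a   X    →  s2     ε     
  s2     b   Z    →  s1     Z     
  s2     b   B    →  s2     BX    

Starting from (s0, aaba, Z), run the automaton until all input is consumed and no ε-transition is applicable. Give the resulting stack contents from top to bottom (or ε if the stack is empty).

AZ

(s0, aaba, Z)
  read a, top Z: go to s1, push AZ → (s1, aba, AZ)
  read a, top A: go to s1, push X → (s1, ba, XZ)
  read b, top X: go to s0, push ε → (s0, a, Z)
  read a, top Z: go to s1, push AZ → (s1, ε, AZ)
All input consumed in state s1 with stack AZ.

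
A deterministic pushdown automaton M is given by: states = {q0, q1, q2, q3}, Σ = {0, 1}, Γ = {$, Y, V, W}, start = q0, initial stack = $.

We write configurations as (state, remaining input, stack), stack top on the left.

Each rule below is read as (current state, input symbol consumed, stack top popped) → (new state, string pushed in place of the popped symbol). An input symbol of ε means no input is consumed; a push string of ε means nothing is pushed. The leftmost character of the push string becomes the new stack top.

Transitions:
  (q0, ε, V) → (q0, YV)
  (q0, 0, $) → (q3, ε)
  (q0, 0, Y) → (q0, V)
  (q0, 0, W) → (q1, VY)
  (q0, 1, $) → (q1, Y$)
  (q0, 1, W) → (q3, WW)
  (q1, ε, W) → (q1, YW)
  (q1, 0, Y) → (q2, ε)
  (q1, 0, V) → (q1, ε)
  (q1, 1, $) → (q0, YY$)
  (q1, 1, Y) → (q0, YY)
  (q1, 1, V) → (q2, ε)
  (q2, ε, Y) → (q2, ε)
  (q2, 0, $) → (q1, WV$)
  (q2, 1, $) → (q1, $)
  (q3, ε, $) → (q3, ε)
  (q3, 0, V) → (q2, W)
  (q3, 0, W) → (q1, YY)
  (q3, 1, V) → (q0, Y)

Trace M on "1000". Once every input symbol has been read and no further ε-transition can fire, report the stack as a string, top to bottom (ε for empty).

(q0, 1000, $)
  read 1, top $: go to q1, push Y$ → (q1, 000, Y$)
  read 0, top Y: go to q2, push ε → (q2, 00, $)
  read 0, top $: go to q1, push WV$ → (q1, 0, WV$)
  ε-move, top W: go to q1, push YW → (q1, 0, YWV$)
  read 0, top Y: go to q2, push ε → (q2, ε, WV$)
All input consumed in state q2 with stack WV$.

WV$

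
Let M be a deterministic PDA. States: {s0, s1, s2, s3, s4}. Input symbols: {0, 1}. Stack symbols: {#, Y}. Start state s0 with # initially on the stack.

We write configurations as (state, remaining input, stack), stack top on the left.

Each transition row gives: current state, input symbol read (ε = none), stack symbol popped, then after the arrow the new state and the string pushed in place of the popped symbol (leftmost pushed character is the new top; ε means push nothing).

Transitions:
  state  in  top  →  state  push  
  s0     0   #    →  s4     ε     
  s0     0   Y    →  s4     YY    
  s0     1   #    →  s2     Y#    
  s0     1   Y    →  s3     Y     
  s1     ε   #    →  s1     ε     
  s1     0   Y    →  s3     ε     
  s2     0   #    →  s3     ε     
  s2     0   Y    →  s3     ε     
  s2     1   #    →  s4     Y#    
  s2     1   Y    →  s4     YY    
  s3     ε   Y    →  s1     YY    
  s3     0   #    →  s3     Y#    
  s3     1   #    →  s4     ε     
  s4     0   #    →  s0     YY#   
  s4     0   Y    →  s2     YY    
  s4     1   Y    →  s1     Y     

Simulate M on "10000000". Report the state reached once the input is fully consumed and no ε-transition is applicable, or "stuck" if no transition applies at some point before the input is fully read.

(s0, 10000000, #) ⊢ (s2, 0000000, Y#) ⊢ (s3, 000000, #) ⊢ (s3, 00000, Y#) ⊢ (s1, 00000, YY#) ⊢ (s3, 0000, Y#) ⊢ (s1, 0000, YY#) ⊢ (s3, 000, Y#) ⊢ (s1, 000, YY#) ⊢ (s3, 00, Y#) ⊢ (s1, 00, YY#) ⊢ (s3, 0, Y#) ⊢ (s1, 0, YY#) ⊢ (s3, ε, Y#) ⊢ (s1, ε, YY#)
All input consumed; M is in state s1.

s1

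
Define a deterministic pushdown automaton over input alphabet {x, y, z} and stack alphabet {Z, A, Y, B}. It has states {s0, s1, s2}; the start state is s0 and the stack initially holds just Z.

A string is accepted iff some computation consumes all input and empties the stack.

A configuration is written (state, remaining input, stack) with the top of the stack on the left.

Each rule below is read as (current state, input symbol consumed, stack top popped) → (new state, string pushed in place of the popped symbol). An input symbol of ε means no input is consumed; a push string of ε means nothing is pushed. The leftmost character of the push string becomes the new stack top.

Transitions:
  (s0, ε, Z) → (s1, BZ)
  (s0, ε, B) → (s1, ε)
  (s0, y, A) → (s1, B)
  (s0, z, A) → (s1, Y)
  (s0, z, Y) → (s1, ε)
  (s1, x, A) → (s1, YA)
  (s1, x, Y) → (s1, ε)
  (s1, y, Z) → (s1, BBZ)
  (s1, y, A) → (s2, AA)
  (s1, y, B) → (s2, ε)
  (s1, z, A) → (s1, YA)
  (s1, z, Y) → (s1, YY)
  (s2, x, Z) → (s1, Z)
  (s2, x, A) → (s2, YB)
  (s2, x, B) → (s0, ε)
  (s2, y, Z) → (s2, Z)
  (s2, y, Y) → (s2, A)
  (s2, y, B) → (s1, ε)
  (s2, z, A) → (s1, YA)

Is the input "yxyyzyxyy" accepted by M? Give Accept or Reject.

Reject

(s0, yxyyzyxyy, Z)
  ε-move, top Z: go to s1, push BZ → (s1, yxyyzyxyy, BZ)
  read y, top B: go to s2, push ε → (s2, xyyzyxyy, Z)
  read x, top Z: go to s1, push Z → (s1, yyzyxyy, Z)
  read y, top Z: go to s1, push BBZ → (s1, yzyxyy, BBZ)
  read y, top B: go to s2, push ε → (s2, zyxyy, BZ)
No transition applies at (s2, zyxyy, BZ); input not fully consumed.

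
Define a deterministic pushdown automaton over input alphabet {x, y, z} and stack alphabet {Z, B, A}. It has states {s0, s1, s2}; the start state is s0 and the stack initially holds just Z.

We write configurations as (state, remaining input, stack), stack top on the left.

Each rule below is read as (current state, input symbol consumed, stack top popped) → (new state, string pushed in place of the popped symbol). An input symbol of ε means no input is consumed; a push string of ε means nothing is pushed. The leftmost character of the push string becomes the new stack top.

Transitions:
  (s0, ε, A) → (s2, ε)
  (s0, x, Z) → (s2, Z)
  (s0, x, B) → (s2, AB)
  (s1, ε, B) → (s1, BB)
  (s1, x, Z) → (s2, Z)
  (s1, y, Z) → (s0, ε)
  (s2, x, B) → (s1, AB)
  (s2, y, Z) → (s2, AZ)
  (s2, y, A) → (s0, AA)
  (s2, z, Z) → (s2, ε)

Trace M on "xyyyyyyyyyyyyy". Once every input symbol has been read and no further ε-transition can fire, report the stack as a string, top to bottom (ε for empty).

(s0, xyyyyyyyyyyyyy, Z) ⊢ (s2, yyyyyyyyyyyyy, Z) ⊢ (s2, yyyyyyyyyyyy, AZ) ⊢ (s0, yyyyyyyyyyy, AAZ) ⊢ (s2, yyyyyyyyyyy, AZ) ⊢ (s0, yyyyyyyyyy, AAZ) ⊢ (s2, yyyyyyyyyy, AZ) ⊢ (s0, yyyyyyyyy, AAZ) ⊢ (s2, yyyyyyyyy, AZ) ⊢ (s0, yyyyyyyy, AAZ) ⊢ (s2, yyyyyyyy, AZ) ⊢ (s0, yyyyyyy, AAZ) ⊢ (s2, yyyyyyy, AZ) ⊢ (s0, yyyyyy, AAZ) ⊢ (s2, yyyyyy, AZ) ⊢ (s0, yyyyy, AAZ) ⊢ (s2, yyyyy, AZ) ⊢ (s0, yyyy, AAZ) ⊢ (s2, yyyy, AZ) ⊢ (s0, yyy, AAZ) ⊢ (s2, yyy, AZ) ⊢ (s0, yy, AAZ) ⊢ (s2, yy, AZ) ⊢ (s0, y, AAZ) ⊢ (s2, y, AZ) ⊢ (s0, ε, AAZ) ⊢ (s2, ε, AZ)
All input consumed in state s2 with stack AZ.

AZ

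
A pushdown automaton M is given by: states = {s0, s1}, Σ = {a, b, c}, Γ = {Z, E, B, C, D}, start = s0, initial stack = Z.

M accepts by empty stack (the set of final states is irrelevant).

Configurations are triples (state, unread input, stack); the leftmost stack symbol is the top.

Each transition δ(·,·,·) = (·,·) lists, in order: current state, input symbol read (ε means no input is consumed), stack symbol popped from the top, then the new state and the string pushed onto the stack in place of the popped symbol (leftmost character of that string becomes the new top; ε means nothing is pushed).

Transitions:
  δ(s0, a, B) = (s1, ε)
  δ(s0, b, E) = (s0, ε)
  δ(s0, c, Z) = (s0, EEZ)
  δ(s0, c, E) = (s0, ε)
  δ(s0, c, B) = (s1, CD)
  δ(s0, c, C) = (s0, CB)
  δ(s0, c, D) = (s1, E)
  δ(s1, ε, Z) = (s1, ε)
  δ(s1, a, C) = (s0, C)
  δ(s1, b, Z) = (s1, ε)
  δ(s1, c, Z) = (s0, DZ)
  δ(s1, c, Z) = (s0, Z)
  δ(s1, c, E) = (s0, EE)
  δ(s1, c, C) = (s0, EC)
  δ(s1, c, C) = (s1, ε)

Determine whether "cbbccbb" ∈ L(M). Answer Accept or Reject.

No computation consumes all input and empties the stack.

Reject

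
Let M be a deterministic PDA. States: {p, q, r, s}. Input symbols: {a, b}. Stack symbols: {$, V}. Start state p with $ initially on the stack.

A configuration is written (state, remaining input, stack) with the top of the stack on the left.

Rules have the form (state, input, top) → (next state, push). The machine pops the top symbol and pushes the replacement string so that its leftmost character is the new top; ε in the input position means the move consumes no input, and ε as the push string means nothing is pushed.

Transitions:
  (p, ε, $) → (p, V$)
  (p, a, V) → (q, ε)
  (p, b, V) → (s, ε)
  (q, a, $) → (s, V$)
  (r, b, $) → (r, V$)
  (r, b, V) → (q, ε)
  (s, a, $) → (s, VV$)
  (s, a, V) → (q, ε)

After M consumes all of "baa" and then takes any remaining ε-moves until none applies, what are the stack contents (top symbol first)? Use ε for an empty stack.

V$

(p, baa, $)
  ε-move, top $: go to p, push V$ → (p, baa, V$)
  read b, top V: go to s, push ε → (s, aa, $)
  read a, top $: go to s, push VV$ → (s, a, VV$)
  read a, top V: go to q, push ε → (q, ε, V$)
All input consumed in state q with stack V$.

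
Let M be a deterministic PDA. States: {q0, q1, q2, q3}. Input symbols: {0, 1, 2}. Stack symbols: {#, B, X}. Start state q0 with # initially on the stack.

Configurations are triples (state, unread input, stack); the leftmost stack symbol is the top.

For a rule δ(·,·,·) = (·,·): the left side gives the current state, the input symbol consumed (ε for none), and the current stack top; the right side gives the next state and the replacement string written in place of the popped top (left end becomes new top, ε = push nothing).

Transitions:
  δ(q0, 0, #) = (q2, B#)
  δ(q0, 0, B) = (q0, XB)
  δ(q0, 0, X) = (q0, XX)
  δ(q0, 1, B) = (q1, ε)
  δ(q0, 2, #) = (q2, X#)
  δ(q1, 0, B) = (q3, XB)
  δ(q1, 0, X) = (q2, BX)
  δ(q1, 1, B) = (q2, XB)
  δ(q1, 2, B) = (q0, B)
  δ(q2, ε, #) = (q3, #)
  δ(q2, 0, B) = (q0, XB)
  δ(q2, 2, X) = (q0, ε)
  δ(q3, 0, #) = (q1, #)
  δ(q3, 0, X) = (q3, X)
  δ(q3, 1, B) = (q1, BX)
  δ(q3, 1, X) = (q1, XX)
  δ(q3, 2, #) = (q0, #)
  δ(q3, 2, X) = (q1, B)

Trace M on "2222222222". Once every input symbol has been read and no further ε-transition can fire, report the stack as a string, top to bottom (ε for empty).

(q0, 2222222222, #) ⊢ (q2, 222222222, X#) ⊢ (q0, 22222222, #) ⊢ (q2, 2222222, X#) ⊢ (q0, 222222, #) ⊢ (q2, 22222, X#) ⊢ (q0, 2222, #) ⊢ (q2, 222, X#) ⊢ (q0, 22, #) ⊢ (q2, 2, X#) ⊢ (q0, ε, #)
All input consumed in state q0 with stack #.

#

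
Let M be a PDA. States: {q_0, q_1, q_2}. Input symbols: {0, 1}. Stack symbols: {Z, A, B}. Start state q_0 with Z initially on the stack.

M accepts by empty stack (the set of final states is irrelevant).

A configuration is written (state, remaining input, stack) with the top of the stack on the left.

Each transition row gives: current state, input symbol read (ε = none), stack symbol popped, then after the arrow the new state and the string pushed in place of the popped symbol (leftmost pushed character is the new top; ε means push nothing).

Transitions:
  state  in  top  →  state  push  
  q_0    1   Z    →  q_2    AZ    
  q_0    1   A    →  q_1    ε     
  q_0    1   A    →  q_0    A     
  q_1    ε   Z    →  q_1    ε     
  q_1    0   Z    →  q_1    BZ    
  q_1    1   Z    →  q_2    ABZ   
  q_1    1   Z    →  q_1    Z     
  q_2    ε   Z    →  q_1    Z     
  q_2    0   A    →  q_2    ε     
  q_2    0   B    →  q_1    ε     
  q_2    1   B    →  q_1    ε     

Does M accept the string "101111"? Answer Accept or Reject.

One accepting computation: (q_0, 101111, Z) ⊢ (q_2, 01111, AZ) ⊢ (q_2, 1111, Z) ⊢ (q_1, 1111, Z) ⊢ (q_1, 111, Z) ⊢ (q_1, 11, Z) ⊢ (q_1, 1, Z) ⊢ (q_1, ε, Z) ⊢ (q_1, ε, ε)
All input consumed and the stack is empty.

Accept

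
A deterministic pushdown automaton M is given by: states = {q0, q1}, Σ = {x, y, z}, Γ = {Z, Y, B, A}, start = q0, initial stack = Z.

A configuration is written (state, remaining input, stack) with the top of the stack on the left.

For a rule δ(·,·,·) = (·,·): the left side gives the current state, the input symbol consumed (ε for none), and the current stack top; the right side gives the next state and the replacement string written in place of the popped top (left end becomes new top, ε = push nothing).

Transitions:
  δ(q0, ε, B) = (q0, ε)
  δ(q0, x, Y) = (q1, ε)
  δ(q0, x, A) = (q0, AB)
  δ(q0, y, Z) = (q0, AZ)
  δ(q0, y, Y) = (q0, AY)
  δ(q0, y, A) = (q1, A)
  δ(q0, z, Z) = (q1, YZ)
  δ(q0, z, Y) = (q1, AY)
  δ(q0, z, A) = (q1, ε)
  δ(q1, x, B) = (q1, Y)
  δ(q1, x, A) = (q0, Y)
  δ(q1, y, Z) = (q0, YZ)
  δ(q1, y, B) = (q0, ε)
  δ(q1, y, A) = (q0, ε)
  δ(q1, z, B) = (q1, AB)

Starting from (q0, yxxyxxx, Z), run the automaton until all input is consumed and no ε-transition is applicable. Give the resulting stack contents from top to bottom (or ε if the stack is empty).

YBZ

(q0, yxxyxxx, Z)
  read y, top Z: go to q0, push AZ → (q0, xxyxxx, AZ)
  read x, top A: go to q0, push AB → (q0, xyxxx, ABZ)
  read x, top A: go to q0, push AB → (q0, yxxx, ABBZ)
  read y, top A: go to q1, push A → (q1, xxx, ABBZ)
  read x, top A: go to q0, push Y → (q0, xx, YBBZ)
  read x, top Y: go to q1, push ε → (q1, x, BBZ)
  read x, top B: go to q1, push Y → (q1, ε, YBZ)
All input consumed in state q1 with stack YBZ.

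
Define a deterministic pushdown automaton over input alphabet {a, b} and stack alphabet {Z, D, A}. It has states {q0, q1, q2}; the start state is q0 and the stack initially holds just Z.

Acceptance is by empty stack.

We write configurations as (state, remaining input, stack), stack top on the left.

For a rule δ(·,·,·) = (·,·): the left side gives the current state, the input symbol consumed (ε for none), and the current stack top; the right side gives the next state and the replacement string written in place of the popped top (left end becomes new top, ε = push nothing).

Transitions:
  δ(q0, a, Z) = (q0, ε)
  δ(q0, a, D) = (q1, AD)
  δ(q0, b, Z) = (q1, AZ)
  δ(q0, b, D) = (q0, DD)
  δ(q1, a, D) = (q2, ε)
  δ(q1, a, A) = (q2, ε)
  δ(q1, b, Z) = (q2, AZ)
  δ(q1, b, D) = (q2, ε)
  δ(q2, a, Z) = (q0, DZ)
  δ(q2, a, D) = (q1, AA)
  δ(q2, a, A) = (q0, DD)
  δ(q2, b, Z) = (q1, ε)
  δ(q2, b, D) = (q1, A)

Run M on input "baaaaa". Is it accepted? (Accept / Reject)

Reject

(q0, baaaaa, Z)
  read b, top Z: go to q1, push AZ → (q1, aaaaa, AZ)
  read a, top A: go to q2, push ε → (q2, aaaa, Z)
  read a, top Z: go to q0, push DZ → (q0, aaa, DZ)
  read a, top D: go to q1, push AD → (q1, aa, ADZ)
  read a, top A: go to q2, push ε → (q2, a, DZ)
  read a, top D: go to q1, push AA → (q1, ε, AAZ)
All input consumed; stack is AAZ, not empty, and no further ε-move applies.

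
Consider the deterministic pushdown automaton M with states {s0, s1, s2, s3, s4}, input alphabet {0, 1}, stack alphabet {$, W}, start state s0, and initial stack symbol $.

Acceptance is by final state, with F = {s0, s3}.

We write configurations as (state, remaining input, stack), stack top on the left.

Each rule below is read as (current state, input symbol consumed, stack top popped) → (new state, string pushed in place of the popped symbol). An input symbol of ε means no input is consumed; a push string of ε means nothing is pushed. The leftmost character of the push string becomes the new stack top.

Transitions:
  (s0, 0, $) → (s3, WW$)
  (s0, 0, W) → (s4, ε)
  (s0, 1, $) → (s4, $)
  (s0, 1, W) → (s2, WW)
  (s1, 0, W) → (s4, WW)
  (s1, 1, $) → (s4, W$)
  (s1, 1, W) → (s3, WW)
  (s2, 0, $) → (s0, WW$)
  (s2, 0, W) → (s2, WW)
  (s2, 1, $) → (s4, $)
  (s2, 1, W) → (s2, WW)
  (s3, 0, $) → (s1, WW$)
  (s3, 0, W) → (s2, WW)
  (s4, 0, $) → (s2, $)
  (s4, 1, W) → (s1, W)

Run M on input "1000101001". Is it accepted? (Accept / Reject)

(s0, 1000101001, $) ⊢ (s4, 000101001, $) ⊢ (s2, 00101001, $) ⊢ (s0, 0101001, WW$) ⊢ (s4, 101001, W$) ⊢ (s1, 01001, W$) ⊢ (s4, 1001, WW$) ⊢ (s1, 001, WW$) ⊢ (s4, 01, WWW$)
No transition applies at (s4, 01, WWW$); input not fully consumed.

Reject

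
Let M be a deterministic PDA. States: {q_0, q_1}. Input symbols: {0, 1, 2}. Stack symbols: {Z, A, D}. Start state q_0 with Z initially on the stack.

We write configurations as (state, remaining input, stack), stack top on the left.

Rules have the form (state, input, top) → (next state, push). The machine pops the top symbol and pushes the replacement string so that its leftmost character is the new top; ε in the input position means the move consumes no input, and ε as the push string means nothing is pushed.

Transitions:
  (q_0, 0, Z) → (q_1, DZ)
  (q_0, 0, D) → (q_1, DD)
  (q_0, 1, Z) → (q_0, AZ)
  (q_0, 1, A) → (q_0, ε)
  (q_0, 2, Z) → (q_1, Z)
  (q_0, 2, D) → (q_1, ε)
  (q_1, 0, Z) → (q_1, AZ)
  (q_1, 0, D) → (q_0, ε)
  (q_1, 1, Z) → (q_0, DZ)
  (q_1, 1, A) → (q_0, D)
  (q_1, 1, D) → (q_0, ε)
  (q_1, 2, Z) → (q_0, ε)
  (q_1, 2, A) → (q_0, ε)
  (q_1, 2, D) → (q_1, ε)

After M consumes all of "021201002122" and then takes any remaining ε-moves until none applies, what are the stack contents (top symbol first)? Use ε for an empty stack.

ε

(q_0, 021201002122, Z)
  read 0, top Z: go to q_1, push DZ → (q_1, 21201002122, DZ)
  read 2, top D: go to q_1, push ε → (q_1, 1201002122, Z)
  read 1, top Z: go to q_0, push DZ → (q_0, 201002122, DZ)
  read 2, top D: go to q_1, push ε → (q_1, 01002122, Z)
  read 0, top Z: go to q_1, push AZ → (q_1, 1002122, AZ)
  read 1, top A: go to q_0, push D → (q_0, 002122, DZ)
  read 0, top D: go to q_1, push DD → (q_1, 02122, DDZ)
  read 0, top D: go to q_0, push ε → (q_0, 2122, DZ)
  read 2, top D: go to q_1, push ε → (q_1, 122, Z)
  read 1, top Z: go to q_0, push DZ → (q_0, 22, DZ)
  read 2, top D: go to q_1, push ε → (q_1, 2, Z)
  read 2, top Z: go to q_0, push ε → (q_0, ε, ε)
All input consumed in state q_0 with stack ε.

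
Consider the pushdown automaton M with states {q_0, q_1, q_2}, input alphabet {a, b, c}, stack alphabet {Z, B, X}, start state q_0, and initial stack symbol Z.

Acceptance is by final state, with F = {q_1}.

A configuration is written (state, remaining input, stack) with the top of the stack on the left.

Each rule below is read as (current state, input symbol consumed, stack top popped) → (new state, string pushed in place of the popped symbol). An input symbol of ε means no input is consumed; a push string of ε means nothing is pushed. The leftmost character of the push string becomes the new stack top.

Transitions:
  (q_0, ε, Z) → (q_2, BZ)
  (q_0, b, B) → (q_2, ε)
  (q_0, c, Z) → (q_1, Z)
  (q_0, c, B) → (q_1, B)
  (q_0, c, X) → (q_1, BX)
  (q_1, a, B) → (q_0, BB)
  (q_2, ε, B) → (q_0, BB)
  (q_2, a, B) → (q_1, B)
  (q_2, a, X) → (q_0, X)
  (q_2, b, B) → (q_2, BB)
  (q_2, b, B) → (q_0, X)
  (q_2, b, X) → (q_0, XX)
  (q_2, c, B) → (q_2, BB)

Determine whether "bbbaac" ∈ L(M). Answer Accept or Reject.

Accept

One accepting computation: (q_0, bbbaac, Z) ⊢ (q_2, bbbaac, BZ) ⊢ (q_2, bbaac, BBZ) ⊢ (q_2, baac, BBBZ) ⊢ (q_2, aac, BBBBZ) ⊢ (q_1, ac, BBBBZ) ⊢ (q_0, c, BBBBBZ) ⊢ (q_1, ε, BBBBBZ)
All input consumed and state q_1 ∈ F.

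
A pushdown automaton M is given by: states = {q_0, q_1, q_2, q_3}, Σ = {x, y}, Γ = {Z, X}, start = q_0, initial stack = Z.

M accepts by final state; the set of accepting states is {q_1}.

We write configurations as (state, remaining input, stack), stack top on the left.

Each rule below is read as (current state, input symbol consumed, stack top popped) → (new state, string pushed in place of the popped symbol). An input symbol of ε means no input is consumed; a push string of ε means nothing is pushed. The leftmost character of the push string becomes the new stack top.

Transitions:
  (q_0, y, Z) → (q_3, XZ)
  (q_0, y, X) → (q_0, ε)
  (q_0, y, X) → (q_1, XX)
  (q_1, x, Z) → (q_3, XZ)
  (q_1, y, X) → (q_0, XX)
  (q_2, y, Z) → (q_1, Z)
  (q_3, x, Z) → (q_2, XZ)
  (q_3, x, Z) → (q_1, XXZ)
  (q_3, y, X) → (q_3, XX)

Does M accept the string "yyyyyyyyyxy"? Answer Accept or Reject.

No computation consumes all input and reaches a final state.

Reject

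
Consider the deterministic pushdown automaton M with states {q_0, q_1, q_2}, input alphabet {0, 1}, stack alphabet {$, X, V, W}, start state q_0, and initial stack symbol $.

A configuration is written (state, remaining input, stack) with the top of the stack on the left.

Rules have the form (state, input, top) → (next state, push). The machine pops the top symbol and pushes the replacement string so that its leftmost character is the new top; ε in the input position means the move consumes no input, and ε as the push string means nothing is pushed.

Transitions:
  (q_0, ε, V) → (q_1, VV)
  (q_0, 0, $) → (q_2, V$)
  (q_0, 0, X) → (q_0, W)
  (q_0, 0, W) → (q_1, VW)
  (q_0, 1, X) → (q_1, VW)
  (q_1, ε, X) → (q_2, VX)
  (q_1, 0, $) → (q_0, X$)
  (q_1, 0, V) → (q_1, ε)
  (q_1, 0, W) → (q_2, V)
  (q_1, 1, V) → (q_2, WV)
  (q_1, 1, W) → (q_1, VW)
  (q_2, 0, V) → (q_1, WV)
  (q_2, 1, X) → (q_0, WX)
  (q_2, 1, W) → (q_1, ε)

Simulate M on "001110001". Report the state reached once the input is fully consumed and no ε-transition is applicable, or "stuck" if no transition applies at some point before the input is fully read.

(q_0, 001110001, $)
  read 0, top $: go to q_2, push V$ → (q_2, 01110001, V$)
  read 0, top V: go to q_1, push WV → (q_1, 1110001, WV$)
  read 1, top W: go to q_1, push VW → (q_1, 110001, VWV$)
  read 1, top V: go to q_2, push WV → (q_2, 10001, WVWV$)
  read 1, top W: go to q_1, push ε → (q_1, 0001, VWV$)
  read 0, top V: go to q_1, push ε → (q_1, 001, WV$)
  read 0, top W: go to q_2, push V → (q_2, 01, VV$)
  read 0, top V: go to q_1, push WV → (q_1, 1, WVV$)
  read 1, top W: go to q_1, push VW → (q_1, ε, VWVV$)
All input consumed; M is in state q_1.

q_1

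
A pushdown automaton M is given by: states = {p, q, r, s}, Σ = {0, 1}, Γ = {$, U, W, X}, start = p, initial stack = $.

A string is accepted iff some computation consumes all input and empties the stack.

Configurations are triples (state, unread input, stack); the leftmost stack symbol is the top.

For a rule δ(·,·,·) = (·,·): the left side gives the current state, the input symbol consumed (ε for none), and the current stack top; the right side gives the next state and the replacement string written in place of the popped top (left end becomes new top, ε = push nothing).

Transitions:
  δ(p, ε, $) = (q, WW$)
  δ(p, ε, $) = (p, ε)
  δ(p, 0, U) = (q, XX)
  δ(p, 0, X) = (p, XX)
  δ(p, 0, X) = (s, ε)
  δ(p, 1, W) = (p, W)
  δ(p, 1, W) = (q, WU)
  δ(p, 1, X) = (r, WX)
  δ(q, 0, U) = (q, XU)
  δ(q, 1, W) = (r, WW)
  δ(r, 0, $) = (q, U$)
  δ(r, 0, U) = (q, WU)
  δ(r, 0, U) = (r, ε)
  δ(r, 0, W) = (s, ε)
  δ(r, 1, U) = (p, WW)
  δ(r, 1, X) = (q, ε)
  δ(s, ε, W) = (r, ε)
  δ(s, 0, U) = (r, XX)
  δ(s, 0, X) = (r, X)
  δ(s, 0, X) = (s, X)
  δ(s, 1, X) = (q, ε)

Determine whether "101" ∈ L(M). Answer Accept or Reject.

Reject

No computation consumes all input and empties the stack.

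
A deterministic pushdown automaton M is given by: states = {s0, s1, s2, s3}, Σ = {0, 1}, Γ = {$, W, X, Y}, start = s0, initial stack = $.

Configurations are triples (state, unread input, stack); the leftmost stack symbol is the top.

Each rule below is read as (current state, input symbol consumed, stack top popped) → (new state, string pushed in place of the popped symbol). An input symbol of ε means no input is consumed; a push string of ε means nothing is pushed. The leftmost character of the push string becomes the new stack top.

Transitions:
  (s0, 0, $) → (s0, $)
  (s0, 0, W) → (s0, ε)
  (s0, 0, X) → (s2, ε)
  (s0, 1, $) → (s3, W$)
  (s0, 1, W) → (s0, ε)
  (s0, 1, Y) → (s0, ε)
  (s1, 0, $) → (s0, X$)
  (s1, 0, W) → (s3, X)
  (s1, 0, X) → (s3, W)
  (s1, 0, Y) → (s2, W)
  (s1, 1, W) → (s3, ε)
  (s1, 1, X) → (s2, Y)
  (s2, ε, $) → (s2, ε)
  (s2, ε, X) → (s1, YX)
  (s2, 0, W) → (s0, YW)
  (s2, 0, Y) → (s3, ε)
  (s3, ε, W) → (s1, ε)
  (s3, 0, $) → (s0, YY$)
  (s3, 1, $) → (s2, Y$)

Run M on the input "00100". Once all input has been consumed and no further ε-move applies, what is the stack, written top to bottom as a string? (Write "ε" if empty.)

(s0, 00100, $) ⊢ (s0, 0100, $) ⊢ (s0, 100, $) ⊢ (s3, 00, W$) ⊢ (s1, 00, $) ⊢ (s0, 0, X$) ⊢ (s2, ε, $) ⊢ (s2, ε, ε)
All input consumed in state s2 with stack ε.

ε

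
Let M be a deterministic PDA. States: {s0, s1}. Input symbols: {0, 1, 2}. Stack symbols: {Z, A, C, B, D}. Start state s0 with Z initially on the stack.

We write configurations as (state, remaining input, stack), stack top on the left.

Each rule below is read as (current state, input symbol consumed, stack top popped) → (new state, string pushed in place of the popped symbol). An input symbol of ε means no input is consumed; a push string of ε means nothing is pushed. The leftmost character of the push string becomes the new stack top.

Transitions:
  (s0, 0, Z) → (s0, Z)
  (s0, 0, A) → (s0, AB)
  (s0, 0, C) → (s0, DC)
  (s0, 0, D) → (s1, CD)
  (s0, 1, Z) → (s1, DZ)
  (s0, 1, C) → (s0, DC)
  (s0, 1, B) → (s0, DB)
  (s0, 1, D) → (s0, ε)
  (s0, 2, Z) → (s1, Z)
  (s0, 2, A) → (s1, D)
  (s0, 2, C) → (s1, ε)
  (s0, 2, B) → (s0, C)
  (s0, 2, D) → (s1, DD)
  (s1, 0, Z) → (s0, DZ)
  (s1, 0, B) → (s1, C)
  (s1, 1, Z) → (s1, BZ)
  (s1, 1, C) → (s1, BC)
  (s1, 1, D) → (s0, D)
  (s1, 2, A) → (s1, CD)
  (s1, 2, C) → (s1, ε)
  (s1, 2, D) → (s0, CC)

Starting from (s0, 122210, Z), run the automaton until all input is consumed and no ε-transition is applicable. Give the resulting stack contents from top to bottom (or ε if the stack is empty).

CZ

(s0, 122210, Z)
  read 1, top Z: go to s1, push DZ → (s1, 22210, DZ)
  read 2, top D: go to s0, push CC → (s0, 2210, CCZ)
  read 2, top C: go to s1, push ε → (s1, 210, CZ)
  read 2, top C: go to s1, push ε → (s1, 10, Z)
  read 1, top Z: go to s1, push BZ → (s1, 0, BZ)
  read 0, top B: go to s1, push C → (s1, ε, CZ)
All input consumed in state s1 with stack CZ.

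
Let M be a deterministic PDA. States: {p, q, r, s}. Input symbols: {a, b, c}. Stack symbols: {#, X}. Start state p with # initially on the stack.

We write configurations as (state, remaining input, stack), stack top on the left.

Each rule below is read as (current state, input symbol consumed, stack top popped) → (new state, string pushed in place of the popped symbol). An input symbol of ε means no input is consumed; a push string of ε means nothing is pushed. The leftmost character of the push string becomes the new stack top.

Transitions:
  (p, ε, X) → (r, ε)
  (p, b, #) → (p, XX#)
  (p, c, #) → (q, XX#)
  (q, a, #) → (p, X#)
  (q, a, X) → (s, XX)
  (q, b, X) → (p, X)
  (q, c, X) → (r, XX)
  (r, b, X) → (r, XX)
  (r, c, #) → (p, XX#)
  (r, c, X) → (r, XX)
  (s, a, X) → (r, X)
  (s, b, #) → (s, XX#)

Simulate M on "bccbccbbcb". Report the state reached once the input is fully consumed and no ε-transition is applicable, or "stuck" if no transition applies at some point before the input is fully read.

r

(p, bccbccbbcb, #)
  read b, top #: go to p, push XX# → (p, ccbccbbcb, XX#)
  ε-move, top X: go to r, push ε → (r, ccbccbbcb, X#)
  read c, top X: go to r, push XX → (r, cbccbbcb, XX#)
  read c, top X: go to r, push XX → (r, bccbbcb, XXX#)
  read b, top X: go to r, push XX → (r, ccbbcb, XXXX#)
  read c, top X: go to r, push XX → (r, cbbcb, XXXXX#)
  read c, top X: go to r, push XX → (r, bbcb, XXXXXX#)
  read b, top X: go to r, push XX → (r, bcb, XXXXXXX#)
  read b, top X: go to r, push XX → (r, cb, XXXXXXXX#)
  read c, top X: go to r, push XX → (r, b, XXXXXXXXX#)
  read b, top X: go to r, push XX → (r, ε, XXXXXXXXXX#)
All input consumed; M is in state r.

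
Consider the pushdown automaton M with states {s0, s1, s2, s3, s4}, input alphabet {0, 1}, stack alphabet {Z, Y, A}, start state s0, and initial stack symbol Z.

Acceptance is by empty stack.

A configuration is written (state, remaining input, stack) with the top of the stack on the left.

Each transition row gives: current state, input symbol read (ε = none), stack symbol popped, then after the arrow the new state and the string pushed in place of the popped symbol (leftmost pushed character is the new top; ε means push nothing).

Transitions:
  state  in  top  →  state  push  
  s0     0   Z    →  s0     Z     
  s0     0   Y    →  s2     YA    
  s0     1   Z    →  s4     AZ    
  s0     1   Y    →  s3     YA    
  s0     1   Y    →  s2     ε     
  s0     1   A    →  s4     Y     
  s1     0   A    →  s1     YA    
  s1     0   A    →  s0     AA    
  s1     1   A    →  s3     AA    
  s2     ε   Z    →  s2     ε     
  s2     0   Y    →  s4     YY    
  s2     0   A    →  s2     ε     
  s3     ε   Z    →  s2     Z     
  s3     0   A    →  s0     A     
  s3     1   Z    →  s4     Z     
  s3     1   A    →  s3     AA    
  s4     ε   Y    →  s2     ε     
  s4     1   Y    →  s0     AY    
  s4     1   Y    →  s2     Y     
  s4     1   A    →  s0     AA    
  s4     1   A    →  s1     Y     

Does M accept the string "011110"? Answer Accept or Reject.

No computation consumes all input and empties the stack.

Reject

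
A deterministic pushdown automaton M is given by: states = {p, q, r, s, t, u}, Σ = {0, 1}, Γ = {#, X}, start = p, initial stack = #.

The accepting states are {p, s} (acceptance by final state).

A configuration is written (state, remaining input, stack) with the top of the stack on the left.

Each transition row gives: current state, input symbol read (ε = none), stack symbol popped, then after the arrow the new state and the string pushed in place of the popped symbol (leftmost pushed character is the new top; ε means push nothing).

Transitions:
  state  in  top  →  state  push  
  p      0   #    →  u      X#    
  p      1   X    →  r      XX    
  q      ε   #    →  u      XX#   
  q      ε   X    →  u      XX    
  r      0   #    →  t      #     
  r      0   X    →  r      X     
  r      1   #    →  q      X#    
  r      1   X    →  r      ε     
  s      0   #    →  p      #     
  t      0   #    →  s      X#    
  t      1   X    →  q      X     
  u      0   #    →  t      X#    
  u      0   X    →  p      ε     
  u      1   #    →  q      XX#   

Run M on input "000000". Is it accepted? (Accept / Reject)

(p, 000000, #)
  read 0, top #: go to u, push X# → (u, 00000, X#)
  read 0, top X: go to p, push ε → (p, 0000, #)
  read 0, top #: go to u, push X# → (u, 000, X#)
  read 0, top X: go to p, push ε → (p, 00, #)
  read 0, top #: go to u, push X# → (u, 0, X#)
  read 0, top X: go to p, push ε → (p, ε, #)
All input consumed; state p ∈ F.

Accept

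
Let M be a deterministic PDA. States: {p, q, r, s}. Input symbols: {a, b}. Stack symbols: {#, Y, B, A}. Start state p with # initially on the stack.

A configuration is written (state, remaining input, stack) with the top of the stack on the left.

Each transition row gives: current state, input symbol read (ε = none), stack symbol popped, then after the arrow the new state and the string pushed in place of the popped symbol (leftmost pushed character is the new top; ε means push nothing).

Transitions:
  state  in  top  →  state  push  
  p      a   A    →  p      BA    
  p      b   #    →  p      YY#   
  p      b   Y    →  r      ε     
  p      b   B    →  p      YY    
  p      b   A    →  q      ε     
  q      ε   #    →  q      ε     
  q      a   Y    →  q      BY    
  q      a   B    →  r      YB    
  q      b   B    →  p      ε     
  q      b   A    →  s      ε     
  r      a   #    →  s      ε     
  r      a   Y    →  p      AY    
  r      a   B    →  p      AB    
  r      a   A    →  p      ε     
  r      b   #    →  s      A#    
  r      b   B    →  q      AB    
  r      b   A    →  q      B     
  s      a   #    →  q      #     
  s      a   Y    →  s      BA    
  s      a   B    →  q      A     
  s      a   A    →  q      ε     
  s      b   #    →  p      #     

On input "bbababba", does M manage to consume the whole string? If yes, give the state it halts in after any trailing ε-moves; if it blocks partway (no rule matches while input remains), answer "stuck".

s

(p, bbababba, #)
  read b, top #: go to p, push YY# → (p, bababba, YY#)
  read b, top Y: go to r, push ε → (r, ababba, Y#)
  read a, top Y: go to p, push AY → (p, babba, AY#)
  read b, top A: go to q, push ε → (q, abba, Y#)
  read a, top Y: go to q, push BY → (q, bba, BY#)
  read b, top B: go to p, push ε → (p, ba, Y#)
  read b, top Y: go to r, push ε → (r, a, #)
  read a, top #: go to s, push ε → (s, ε, ε)
All input consumed; M is in state s.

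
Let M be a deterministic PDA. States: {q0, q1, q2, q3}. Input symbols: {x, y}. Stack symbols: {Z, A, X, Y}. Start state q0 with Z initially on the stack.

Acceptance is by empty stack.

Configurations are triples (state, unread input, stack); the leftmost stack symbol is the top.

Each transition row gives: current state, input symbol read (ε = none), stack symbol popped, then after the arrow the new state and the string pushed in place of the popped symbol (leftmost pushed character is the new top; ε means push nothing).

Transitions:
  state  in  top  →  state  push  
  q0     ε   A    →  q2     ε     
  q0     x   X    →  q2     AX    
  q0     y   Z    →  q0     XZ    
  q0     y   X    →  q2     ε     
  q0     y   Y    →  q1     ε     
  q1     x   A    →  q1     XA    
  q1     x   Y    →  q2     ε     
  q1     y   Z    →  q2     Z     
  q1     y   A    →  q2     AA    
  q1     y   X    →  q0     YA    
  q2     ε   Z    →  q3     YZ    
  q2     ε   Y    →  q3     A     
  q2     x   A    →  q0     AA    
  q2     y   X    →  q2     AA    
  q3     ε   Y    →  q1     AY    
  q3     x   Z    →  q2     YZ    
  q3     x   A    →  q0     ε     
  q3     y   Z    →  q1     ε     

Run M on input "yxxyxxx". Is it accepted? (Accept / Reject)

(q0, yxxyxxx, Z)
  read y, top Z: go to q0, push XZ → (q0, xxyxxx, XZ)
  read x, top X: go to q2, push AX → (q2, xyxxx, AXZ)
  read x, top A: go to q0, push AA → (q0, yxxx, AAXZ)
  ε-move, top A: go to q2, push ε → (q2, yxxx, AXZ)
No transition applies at (q2, yxxx, AXZ); input not fully consumed.

Reject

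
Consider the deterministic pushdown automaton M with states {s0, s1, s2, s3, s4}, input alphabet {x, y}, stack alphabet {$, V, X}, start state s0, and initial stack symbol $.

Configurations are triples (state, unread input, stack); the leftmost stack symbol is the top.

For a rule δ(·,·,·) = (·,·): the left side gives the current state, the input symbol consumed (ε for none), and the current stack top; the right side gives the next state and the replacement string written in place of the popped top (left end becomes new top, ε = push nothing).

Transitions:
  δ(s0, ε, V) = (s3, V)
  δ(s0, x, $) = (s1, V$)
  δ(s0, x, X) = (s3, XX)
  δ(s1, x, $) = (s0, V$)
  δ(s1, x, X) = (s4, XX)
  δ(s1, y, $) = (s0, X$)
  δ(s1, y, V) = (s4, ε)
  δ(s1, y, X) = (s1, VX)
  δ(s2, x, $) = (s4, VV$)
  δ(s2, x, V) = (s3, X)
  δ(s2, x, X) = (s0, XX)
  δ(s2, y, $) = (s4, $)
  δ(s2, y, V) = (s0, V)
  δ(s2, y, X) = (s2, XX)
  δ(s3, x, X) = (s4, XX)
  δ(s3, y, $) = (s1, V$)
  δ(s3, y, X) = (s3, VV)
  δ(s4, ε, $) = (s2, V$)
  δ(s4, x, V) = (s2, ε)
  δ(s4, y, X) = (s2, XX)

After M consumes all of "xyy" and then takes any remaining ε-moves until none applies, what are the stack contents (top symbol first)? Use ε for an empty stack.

V$

(s0, xyy, $)
  read x, top $: go to s1, push V$ → (s1, yy, V$)
  read y, top V: go to s4, push ε → (s4, y, $)
  ε-move, top $: go to s2, push V$ → (s2, y, V$)
  read y, top V: go to s0, push V → (s0, ε, V$)
  ε-move, top V: go to s3, push V → (s3, ε, V$)
All input consumed in state s3 with stack V$.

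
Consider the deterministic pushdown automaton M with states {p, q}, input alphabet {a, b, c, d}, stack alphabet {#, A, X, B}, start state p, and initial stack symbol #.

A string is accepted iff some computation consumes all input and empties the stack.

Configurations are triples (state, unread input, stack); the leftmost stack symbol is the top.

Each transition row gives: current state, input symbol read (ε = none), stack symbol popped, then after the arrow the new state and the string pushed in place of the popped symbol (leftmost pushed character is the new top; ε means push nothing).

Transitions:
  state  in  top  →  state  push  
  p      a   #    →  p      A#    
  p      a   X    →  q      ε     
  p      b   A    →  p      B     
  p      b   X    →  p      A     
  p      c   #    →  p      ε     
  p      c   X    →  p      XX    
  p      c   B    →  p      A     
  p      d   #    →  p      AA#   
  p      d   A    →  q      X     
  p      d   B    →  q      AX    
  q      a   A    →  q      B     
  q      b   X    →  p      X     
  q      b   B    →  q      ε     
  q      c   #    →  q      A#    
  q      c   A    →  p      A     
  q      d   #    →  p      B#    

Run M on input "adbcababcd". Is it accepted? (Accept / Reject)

Reject

(p, adbcababcd, #) ⊢ (p, dbcababcd, A#) ⊢ (q, bcababcd, X#) ⊢ (p, cababcd, X#) ⊢ (p, ababcd, XX#) ⊢ (q, babcd, X#) ⊢ (p, abcd, X#) ⊢ (q, bcd, #)
No transition applies at (q, bcd, #); input not fully consumed.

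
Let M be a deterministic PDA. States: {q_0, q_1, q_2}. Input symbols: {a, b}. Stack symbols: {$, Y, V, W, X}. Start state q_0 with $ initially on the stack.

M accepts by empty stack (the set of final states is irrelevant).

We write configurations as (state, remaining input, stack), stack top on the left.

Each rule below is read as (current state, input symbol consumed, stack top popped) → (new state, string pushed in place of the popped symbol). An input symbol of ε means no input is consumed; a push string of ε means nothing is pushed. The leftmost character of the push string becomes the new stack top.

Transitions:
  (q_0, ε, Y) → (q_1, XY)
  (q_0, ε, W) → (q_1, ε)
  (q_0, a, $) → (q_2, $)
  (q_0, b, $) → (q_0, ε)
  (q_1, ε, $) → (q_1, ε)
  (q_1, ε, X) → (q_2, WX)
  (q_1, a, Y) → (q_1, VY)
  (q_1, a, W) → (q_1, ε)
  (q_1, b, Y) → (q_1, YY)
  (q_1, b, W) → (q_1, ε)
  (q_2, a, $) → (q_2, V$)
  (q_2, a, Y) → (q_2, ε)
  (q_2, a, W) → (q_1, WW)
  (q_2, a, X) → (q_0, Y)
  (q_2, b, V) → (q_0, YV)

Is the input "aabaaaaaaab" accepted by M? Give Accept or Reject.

(q_0, aabaaaaaaab, $) ⊢ (q_2, abaaaaaaab, $) ⊢ (q_2, baaaaaaab, V$) ⊢ (q_0, aaaaaaab, YV$) ⊢ (q_1, aaaaaaab, XYV$) ⊢ (q_2, aaaaaaab, WXYV$) ⊢ (q_1, aaaaaab, WWXYV$) ⊢ (q_1, aaaaab, WXYV$) ⊢ (q_1, aaaab, XYV$) ⊢ (q_2, aaaab, WXYV$) ⊢ (q_1, aaab, WWXYV$) ⊢ (q_1, aab, WXYV$) ⊢ (q_1, ab, XYV$) ⊢ (q_2, ab, WXYV$) ⊢ (q_1, b, WWXYV$) ⊢ (q_1, ε, WXYV$)
All input consumed; stack is WXYV$, not empty, and no further ε-move applies.

Reject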